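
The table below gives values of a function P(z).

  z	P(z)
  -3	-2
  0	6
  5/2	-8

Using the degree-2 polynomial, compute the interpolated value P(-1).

Evaluate each Lagrange basis at z = -1:
L_0(-1) = (-1)·(-7/2)/[(-3)·(-11/2)] = 7/33
L_1(-1) = (2)·(-7/2)/[(3)·(-5/2)] = 14/15
L_2(-1) = (2)·(-1)/[(11/2)·(5/2)] = -8/55
Sum: (-2)·(7/33) + 6·(14/15) + (-8)·(-8/55) = 1046/165

1046/165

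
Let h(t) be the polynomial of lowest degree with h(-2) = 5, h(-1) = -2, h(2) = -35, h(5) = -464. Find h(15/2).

-11797/8

L_0(15/2) = (17/2)·(11/2)·(5/2)/[(-1)·(-4)·(-7)] = -935/224
L_1(15/2) = (19/2)·(11/2)·(5/2)/[(1)·(-3)·(-6)] = 1045/144
L_2(15/2) = (19/2)·(17/2)·(5/2)/[(4)·(3)·(-3)] = -1615/288
L_3(15/2) = (19/2)·(17/2)·(11/2)/[(7)·(6)·(3)] = 3553/1008
Sum: 5·(-935/224) + (-2)·(1045/144) + (-35)·(-1615/288) + (-464)·(3553/1008) = -11797/8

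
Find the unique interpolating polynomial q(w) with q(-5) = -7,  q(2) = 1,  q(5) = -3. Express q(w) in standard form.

Build the Lagrange basis polynomials:
L_0(w) = (w - 2)(w - 5) / [70] = (1/70)w^2 - (1/10)w + 1/7
L_1(w) = (w + 5)(w - 5) / [-21] = -(1/21)w^2 + 25/21
L_2(w) = (w + 5)(w - 2) / [30] = (1/30)w^2 + (1/10)w - 1/3
q(w) = (-7)·L_0 + 1·L_1 + (-3)·L_2
  (-7)·L_0(w) = -(1/10)w^2 + (7/10)w - 1
  1·L_1(w) = -(1/21)w^2 + 25/21
  (-3)·L_2(w) = -(1/10)w^2 - (3/10)w + 1
Adding term by term: -(26/105)w^2 + (2/5)w + 25/21

q(w) = -(26/105)w^2 + (2/5)w + 25/21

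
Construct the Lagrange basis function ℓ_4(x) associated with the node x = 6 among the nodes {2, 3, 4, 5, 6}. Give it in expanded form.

ℓ_4(x) = (x - 2)(x - 3)(x - 4)(x - 5) / [(4)·(3)·(2)·(1)]
       = (x^4 - 14x^3 + 71x^2 - 154x + 120) / (24)

ℓ_4(x) = (1/24)x^4 - (7/12)x^3 + (71/24)x^2 - (77/12)x + 5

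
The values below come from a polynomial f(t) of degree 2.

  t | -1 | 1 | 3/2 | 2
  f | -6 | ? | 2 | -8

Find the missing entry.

122/15

The 3 known values determine f uniquely (degree ≤ 2).
L_0(1) = (-1/2)·(-1)/[(-5/2)·(-3)] = 1/15
L_1(1) = (2)·(-1)/[(5/2)·(-1/2)] = 8/5
L_2(1) = (2)·(-1/2)/[(3)·(1/2)] = -2/3
Sum: (-6)·(1/15) + 2·(8/5) + (-8)·(-2/3) = 122/15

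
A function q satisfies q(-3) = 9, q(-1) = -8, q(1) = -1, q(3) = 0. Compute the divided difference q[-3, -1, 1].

3

q[-3,-1] = (-8 - 9) / (-1 - (-3)) = -17/2
q[-1,1] = (-1 - (-8)) / (1 - (-1)) = 7/2
q[-3,-1,1] = (7/2 - (-17/2)) / (1 - (-3)) = 3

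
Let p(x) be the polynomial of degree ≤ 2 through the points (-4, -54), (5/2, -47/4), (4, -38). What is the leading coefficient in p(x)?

The leading coefficient equals the top divided difference p[-4,5/2,4].
p[-4,5/2] = (-47/4 - (-54)) / (5/2 - (-4)) = 13/2
p[5/2,4] = (-38 - (-47/4)) / (4 - 5/2) = -35/2
p[-4,5/2,4] = (-35/2 - 13/2) / (4 - (-4)) = -3

-3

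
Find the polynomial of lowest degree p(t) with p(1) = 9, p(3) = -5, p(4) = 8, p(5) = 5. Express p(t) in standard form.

p(t) = -(11/3)t^3 + 36t^2 - (310/3)t + 80

Build the Lagrange basis polynomials:
L_0(t) = (t - 3)(t - 4)(t - 5) / [-24] = -(1/24)t^3 + (1/2)t^2 - (47/24)t + 5/2
L_1(t) = (t - 1)(t - 4)(t - 5) / [4] = (1/4)t^3 - (5/2)t^2 + (29/4)t - 5
L_2(t) = (t - 1)(t - 3)(t - 5) / [-3] = -(1/3)t^3 + 3t^2 - (23/3)t + 5
L_3(t) = (t - 1)(t - 3)(t - 4) / [8] = (1/8)t^3 - t^2 + (19/8)t - 3/2
p(t) = 9·L_0 + (-5)·L_1 + 8·L_2 + 5·L_3
  9·L_0(t) = -(3/8)t^3 + (9/2)t^2 - (141/8)t + 45/2
  (-5)·L_1(t) = -(5/4)t^3 + (25/2)t^2 - (145/4)t + 25
  8·L_2(t) = -(8/3)t^3 + 24t^2 - (184/3)t + 40
  5·L_3(t) = (5/8)t^3 - 5t^2 + (95/8)t - 15/2
Adding term by term: -(11/3)t^3 + 36t^2 - (310/3)t + 80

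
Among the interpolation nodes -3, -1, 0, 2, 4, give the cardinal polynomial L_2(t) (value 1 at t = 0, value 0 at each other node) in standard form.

L_2(t) = (1/24)t^4 - (1/12)t^3 - (13/24)t^2 + (7/12)t + 1

L_2(t) = (t + 3)(t + 1)(t - 2)(t - 4) / [(3)·(1)·(-2)·(-4)]
       = (t^4 - 2t^3 - 13t^2 + 14t + 24) / (24)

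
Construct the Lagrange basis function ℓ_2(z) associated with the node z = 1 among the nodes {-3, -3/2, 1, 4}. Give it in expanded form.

ℓ_2(z) = (z + 3)(z + 3/2)(z - 4) / [(4)·(5/2)·(-3)]
       = (z^3 + (1/2)z^2 - (27/2)z - 18) / (-30)

ℓ_2(z) = -(1/30)z^3 - (1/60)z^2 + (9/20)z + 3/5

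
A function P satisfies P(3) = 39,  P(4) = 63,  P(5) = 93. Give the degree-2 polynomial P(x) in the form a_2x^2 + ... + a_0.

Build the Lagrange basis polynomials:
L_0(x) = (x - 4)(x - 5) / [2] = (1/2)x^2 - (9/2)x + 10
L_1(x) = (x - 3)(x - 5) / [-1] = -x^2 + 8x - 15
L_2(x) = (x - 3)(x - 4) / [2] = (1/2)x^2 - (7/2)x + 6
P(x) = 39·L_0 + 63·L_1 + 93·L_2
  39·L_0(x) = (39/2)x^2 - (351/2)x + 390
  63·L_1(x) = -63x^2 + 504x - 945
  93·L_2(x) = (93/2)x^2 - (651/2)x + 558
Adding term by term: 3x^2 + 3x + 3

P(x) = 3x^2 + 3x + 3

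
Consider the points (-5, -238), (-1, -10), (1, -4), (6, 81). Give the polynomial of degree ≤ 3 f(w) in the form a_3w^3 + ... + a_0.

L_0(w) = (w + 1)(w - 1)(w - 6) / [-264] = -(1/264)w^3 + (1/44)w^2 + (1/264)w - 1/44
L_1(w) = (w + 5)(w - 1)(w - 6) / [56] = (1/56)w^3 - (1/28)w^2 - (29/56)w + 15/28
L_2(w) = (w + 5)(w + 1)(w - 6) / [-60] = -(1/60)w^3 + (31/60)w + 1/2
L_3(w) = (w + 5)(w + 1)(w - 1) / [385] = (1/385)w^3 + (1/77)w^2 - (1/385)w - 1/77
f(w) = (-238)·L_0 + (-10)·L_1 + (-4)·L_2 + 81·L_3
  (-238)·L_0(w) = (119/132)w^3 - (119/22)w^2 - (119/132)w + 119/22
  (-10)·L_1(w) = -(5/28)w^3 + (5/14)w^2 + (145/28)w - 75/14
  (-4)·L_2(w) = (1/15)w^3 - (31/15)w - 2
  81·L_3(w) = (81/385)w^3 + (81/77)w^2 - (81/385)w - 81/77
Adding term by term: w^3 - 4w^2 + 2w - 3

f(w) = w^3 - 4w^2 + 2w - 3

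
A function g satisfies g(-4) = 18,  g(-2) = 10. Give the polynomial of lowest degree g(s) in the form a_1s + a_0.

L_0(s) = (s + 2) / [-2] = -(1/2)s - 1
L_1(s) = (s + 4) / [2] = (1/2)s + 2
g(s) = 18·L_0 + 10·L_1
  18·L_0(s) = -9s - 18
  10·L_1(s) = 5s + 20
Adding term by term: -4s + 2

g(s) = -4s + 2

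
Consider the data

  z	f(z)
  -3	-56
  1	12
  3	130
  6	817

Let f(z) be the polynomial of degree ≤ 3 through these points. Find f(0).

Evaluate each Lagrange basis at z = 0:
L_0(0) = (-1)·(-3)·(-6)/[(-4)·(-6)·(-9)] = 1/12
L_1(0) = (3)·(-3)·(-6)/[(4)·(-2)·(-5)] = 27/20
L_2(0) = (3)·(-1)·(-6)/[(6)·(2)·(-3)] = -1/2
L_3(0) = (3)·(-1)·(-3)/[(9)·(5)·(3)] = 1/15
Sum: (-56)·(1/12) + 12·(27/20) + 130·(-1/2) + 817·(1/15) = 1

1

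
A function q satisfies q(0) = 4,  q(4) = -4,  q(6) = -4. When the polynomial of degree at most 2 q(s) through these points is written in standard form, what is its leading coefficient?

1/3

The leading coefficient equals the top divided difference q[0,4,6].
q[0,4] = (-4 - 4) / (4 - 0) = -2
q[4,6] = (-4 - (-4)) / (6 - 4) = 0
q[0,4,6] = (0 - (-2)) / (6 - 0) = 1/3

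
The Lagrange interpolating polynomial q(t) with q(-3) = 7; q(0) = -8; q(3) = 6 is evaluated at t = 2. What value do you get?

Evaluate each Lagrange basis at t = 2:
L_0(2) = (2)·(-1)/[(-3)·(-6)] = -1/9
L_1(2) = (5)·(-1)/[(3)·(-3)] = 5/9
L_2(2) = (5)·(2)/[(6)·(3)] = 5/9
Sum: 7·(-1/9) + (-8)·(5/9) + 6·(5/9) = -17/9

-17/9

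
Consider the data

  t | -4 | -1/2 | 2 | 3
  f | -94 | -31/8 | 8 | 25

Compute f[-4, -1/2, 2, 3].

1

f[-4,-1/2] = (-31/8 - (-94)) / (-1/2 - (-4)) = 103/4
f[-1/2,2] = (8 - (-31/8)) / (2 - (-1/2)) = 19/4
f[2,3] = (25 - 8) / (3 - 2) = 17
f[-4,-1/2,2] = (19/4 - 103/4) / (2 - (-4)) = -7/2
f[-1/2,2,3] = (17 - 19/4) / (3 - (-1/2)) = 7/2
f[-4,-1/2,2,3] = (7/2 - (-7/2)) / (3 - (-4)) = 1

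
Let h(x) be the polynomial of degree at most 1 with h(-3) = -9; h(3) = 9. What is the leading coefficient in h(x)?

The leading coefficient equals the top divided difference h[-3,3].
h[-3,3] = (9 - (-9)) / (3 - (-3)) = 3

3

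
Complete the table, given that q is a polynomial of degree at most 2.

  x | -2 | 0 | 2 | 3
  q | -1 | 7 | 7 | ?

The 3 known values determine q uniquely (degree ≤ 2).
Evaluate each Lagrange basis at x = 3:
L_0(3) = (3)·(1)/[(-2)·(-4)] = 3/8
L_1(3) = (5)·(1)/[(2)·(-2)] = -5/4
L_2(3) = (5)·(3)/[(4)·(2)] = 15/8
Sum: (-1)·(3/8) + 7·(-5/4) + 7·(15/8) = 4

4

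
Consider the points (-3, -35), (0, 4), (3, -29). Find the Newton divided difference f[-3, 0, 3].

-4

f[-3,0] = (4 - (-35)) / (0 - (-3)) = 13
f[0,3] = (-29 - 4) / (3 - 0) = -11
f[-3,0,3] = (-11 - 13) / (3 - (-3)) = -4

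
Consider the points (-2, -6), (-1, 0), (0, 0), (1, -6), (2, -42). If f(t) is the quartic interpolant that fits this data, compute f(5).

L_0(5) = (6)·(5)·(4)·(3)/[(-1)·(-2)·(-3)·(-4)] = 15
L_1(5) = (7)·(5)·(4)·(3)/[(1)·(-1)·(-2)·(-3)] = -70
L_2(5) = (7)·(6)·(4)·(3)/[(2)·(1)·(-1)·(-2)] = 126
L_3(5) = (7)·(6)·(5)·(3)/[(3)·(2)·(1)·(-1)] = -105
L_4(5) = (7)·(6)·(5)·(4)/[(4)·(3)·(2)·(1)] = 35
Sum: (-6)·(15) + 0 + 0 + (-6)·(-105) + (-42)·(35) = -930

-930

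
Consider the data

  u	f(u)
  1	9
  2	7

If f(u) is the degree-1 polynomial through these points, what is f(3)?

Evaluate each Lagrange basis at u = 3:
L_0(3) = (1)/[(-1)] = -1
L_1(3) = (2)/[(1)] = 2
Sum: 9·(-1) + 7·(2) = 5

5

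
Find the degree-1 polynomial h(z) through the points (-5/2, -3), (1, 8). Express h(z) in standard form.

h(z) = (22/7)z + 34/7

L_0(z) = (z - 1) / [-7/2] = -(2/7)z + 2/7
L_1(z) = (z + 5/2) / [7/2] = (2/7)z + 5/7
h(z) = (-3)·L_0 + 8·L_1
  (-3)·L_0(z) = (6/7)z - 6/7
  8·L_1(z) = (16/7)z + 40/7
Adding term by term: (22/7)z + 34/7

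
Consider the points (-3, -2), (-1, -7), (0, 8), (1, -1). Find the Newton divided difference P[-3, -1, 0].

P[-3,-1] = (-7 - (-2)) / (-1 - (-3)) = -5/2
P[-1,0] = (8 - (-7)) / (0 - (-1)) = 15
P[-3,-1,0] = (15 - (-5/2)) / (0 - (-3)) = 35/6

35/6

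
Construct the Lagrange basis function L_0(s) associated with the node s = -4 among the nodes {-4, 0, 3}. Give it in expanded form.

L_0(s) = (1/28)s^2 - (3/28)s

L_0(s) = s(s - 3) / [(-4)·(-7)]
       = (s^2 - 3s) / (28)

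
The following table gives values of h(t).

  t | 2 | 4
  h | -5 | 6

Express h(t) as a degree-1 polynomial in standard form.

h(t) = (11/2)t - 16

Build the Lagrange basis polynomials:
L_0(t) = (t - 4) / [-2] = -(1/2)t + 2
L_1(t) = (t - 2) / [2] = (1/2)t - 1
h(t) = (-5)·L_0 + 6·L_1
  (-5)·L_0(t) = (5/2)t - 10
  6·L_1(t) = 3t - 6
Adding term by term: (11/2)t - 16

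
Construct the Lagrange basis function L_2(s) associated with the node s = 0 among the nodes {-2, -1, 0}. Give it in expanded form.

L_2(s) = (s + 2)(s + 1) / [(2)·(1)]
       = (s^2 + 3s + 2) / (2)

L_2(s) = (1/2)s^2 + (3/2)s + 1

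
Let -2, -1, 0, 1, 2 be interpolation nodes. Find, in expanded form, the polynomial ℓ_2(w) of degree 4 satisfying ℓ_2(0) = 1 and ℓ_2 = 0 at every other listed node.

ℓ_2(w) = (1/4)w^4 - (5/4)w^2 + 1

ℓ_2(w) = (w + 2)(w + 1)(w - 1)(w - 2) / [(2)·(1)·(-1)·(-2)]
       = (w^4 - 5w^2 + 4) / (4)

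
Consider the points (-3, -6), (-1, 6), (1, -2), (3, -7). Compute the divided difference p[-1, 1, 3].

3/8

p[-1,1] = (-2 - 6) / (1 - (-1)) = -4
p[1,3] = (-7 - (-2)) / (3 - 1) = -5/2
p[-1,1,3] = (-5/2 - (-4)) / (3 - (-1)) = 3/8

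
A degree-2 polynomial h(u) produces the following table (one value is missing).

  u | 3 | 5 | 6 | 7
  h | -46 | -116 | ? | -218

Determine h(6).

The 3 known values determine h uniquely (degree ≤ 2).
L_0(6) = (1)·(-1)/[(-2)·(-4)] = -1/8
L_1(6) = (3)·(-1)/[(2)·(-2)] = 3/4
L_2(6) = (3)·(1)/[(4)·(2)] = 3/8
Sum: (-46)·(-1/8) + (-116)·(3/4) + (-218)·(3/8) = -163

-163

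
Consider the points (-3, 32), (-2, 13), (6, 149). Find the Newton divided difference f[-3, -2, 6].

f[-3,-2] = (13 - 32) / (-2 - (-3)) = -19
f[-2,6] = (149 - 13) / (6 - (-2)) = 17
f[-3,-2,6] = (17 - (-19)) / (6 - (-3)) = 4

4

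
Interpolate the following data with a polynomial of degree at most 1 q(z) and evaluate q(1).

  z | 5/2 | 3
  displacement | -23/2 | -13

-7

Evaluate each Lagrange basis at z = 1:
L_0(1) = (-2)/[(-1/2)] = 4
L_1(1) = (-3/2)/[(1/2)] = -3
Sum: (-23/2)·(4) + (-13)·(-3) = -7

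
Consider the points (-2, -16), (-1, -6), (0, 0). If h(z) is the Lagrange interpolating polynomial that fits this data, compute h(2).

0

L_0(2) = (3)·(2)/[(-1)·(-2)] = 3
L_1(2) = (4)·(2)/[(1)·(-1)] = -8
L_2(2) = (4)·(3)/[(2)·(1)] = 6
Sum: (-16)·(3) + (-6)·(-8) + 0 = 0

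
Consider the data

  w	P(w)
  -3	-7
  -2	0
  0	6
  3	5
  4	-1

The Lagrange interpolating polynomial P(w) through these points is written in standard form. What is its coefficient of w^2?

-239/504

L_0(w) = (w + 2)w(w - 3)(w - 4) / [126] = (1/126)w^4 - (5/126)w^3 - (1/63)w^2 + (4/21)w
L_1(w) = (w + 3)w(w - 3)(w - 4) / [-60] = -(1/60)w^4 + (1/15)w^3 + (3/20)w^2 - (3/5)w
L_2(w) = (w + 3)(w + 2)(w - 3)(w - 4) / [72] = (1/72)w^4 - (1/36)w^3 - (17/72)w^2 + (1/4)w + 1
L_3(w) = (w + 3)(w + 2)w(w - 4) / [-90] = -(1/90)w^4 - (1/90)w^3 + (7/45)w^2 + (4/15)w
L_4(w) = (w + 3)(w + 2)w(w - 3) / [168] = (1/168)w^4 + (1/84)w^3 - (3/56)w^2 - (3/28)w
P(w) = (-7)·L_0 + 0·L_1 + 6·L_2 + 5·L_3 + (-1)·L_4
Only the coefficient of w^2 is needed; take it from each L_i and combine:
(-7)·(-1/63) + 0·(3/20) + 6·(-17/72) + 5·(7/45) + (-1)·(-3/56) = -239/504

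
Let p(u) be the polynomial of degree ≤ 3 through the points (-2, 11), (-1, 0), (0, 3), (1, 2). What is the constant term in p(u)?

L_0(u) = (u + 1)u(u - 1) / [-6] = -(1/6)u^3 + (1/6)u
L_1(u) = (u + 2)u(u - 1) / [2] = (1/2)u^3 + (1/2)u^2 - u
L_2(u) = (u + 2)(u + 1)(u - 1) / [-2] = -(1/2)u^3 - u^2 + (1/2)u + 1
L_3(u) = (u + 2)(u + 1)u / [6] = (1/6)u^3 + (1/2)u^2 + (1/3)u
p(u) = 11·L_0 + 0·L_1 + 3·L_2 + 2·L_3
Only the constant term is needed; take it from each L_i and combine:
11·(0) + 0·(0) + 3·(1) + 2·(0) = 3

3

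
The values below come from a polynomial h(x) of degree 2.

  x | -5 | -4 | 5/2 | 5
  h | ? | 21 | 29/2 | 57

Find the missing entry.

The 3 known values determine h uniquely (degree ≤ 2).
L_0(-5) = (-15/2)·(-10)/[(-13/2)·(-9)] = 50/39
L_1(-5) = (-1)·(-10)/[(13/2)·(-5/2)] = -8/13
L_2(-5) = (-1)·(-15/2)/[(9)·(5/2)] = 1/3
Sum: 21·(50/39) + 29/2·(-8/13) + 57·(1/3) = 37

37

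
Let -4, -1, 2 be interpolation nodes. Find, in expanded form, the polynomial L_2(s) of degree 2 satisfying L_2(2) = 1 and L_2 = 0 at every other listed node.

L_2(s) = (1/18)s^2 + (5/18)s + 2/9

L_2(s) = (s + 4)(s + 1) / [(6)·(3)]
       = (s^2 + 5s + 4) / (18)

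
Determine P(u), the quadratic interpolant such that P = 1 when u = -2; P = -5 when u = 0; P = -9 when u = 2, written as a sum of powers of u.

P(u) = (1/4)u^2 - (5/2)u - 5

Build the Lagrange basis polynomials:
L_0(u) = u(u - 2) / [8] = (1/8)u^2 - (1/4)u
L_1(u) = (u + 2)(u - 2) / [-4] = -(1/4)u^2 + 1
L_2(u) = (u + 2)u / [8] = (1/8)u^2 + (1/4)u
P(u) = 1·L_0 + (-5)·L_1 + (-9)·L_2
  1·L_0(u) = (1/8)u^2 - (1/4)u
  (-5)·L_1(u) = (5/4)u^2 - 5
  (-9)·L_2(u) = -(9/8)u^2 - (9/4)u
Adding term by term: (1/4)u^2 - (5/2)u - 5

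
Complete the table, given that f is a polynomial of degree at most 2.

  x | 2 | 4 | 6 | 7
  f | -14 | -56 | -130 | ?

-179

The 3 known values determine f uniquely (degree ≤ 2).
L_0(7) = (3)·(1)/[(-2)·(-4)] = 3/8
L_1(7) = (5)·(1)/[(2)·(-2)] = -5/4
L_2(7) = (5)·(3)/[(4)·(2)] = 15/8
Sum: (-14)·(3/8) + (-56)·(-5/4) + (-130)·(15/8) = -179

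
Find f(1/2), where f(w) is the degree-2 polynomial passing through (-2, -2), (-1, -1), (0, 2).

17/4

Using Newton's divided-difference form:
f[-2,-1] = (-1 - (-2)) / (-1 - (-2)) = 1
f[-1,0] = (2 - (-1)) / (0 - (-1)) = 3
f[-2,-1,0] = (3 - 1) / (0 - (-2)) = 1
f(1/2) = -2 + 1·(5/2) + 1·(5/2)·(3/2) = 17/4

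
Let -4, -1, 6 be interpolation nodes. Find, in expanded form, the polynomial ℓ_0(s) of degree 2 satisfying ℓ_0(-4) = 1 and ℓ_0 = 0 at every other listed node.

ℓ_0(s) = (1/30)s^2 - (1/6)s - 1/5

ℓ_0(s) = (s + 1)(s - 6) / [(-3)·(-10)]
       = (s^2 - 5s - 6) / (30)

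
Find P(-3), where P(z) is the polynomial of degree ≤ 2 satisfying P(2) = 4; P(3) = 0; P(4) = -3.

39

Using Newton's divided-difference form:
P[2,3] = (0 - 4) / (3 - 2) = -4
P[3,4] = (-3 - 0) / (4 - 3) = -3
P[2,3,4] = (-3 - (-4)) / (4 - 2) = 1/2
P(-3) = 4 + (-4)·(-5) + (1/2)·(-5)·(-6) = 39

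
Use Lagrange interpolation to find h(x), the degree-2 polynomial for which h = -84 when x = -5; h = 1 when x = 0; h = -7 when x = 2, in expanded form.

h(x) = -3x^2 + 2x + 1

Build the Lagrange basis polynomials:
L_0(x) = x(x - 2) / [35] = (1/35)x^2 - (2/35)x
L_1(x) = (x + 5)(x - 2) / [-10] = -(1/10)x^2 - (3/10)x + 1
L_2(x) = (x + 5)x / [14] = (1/14)x^2 + (5/14)x
h(x) = (-84)·L_0 + 1·L_1 + (-7)·L_2
  (-84)·L_0(x) = -(12/5)x^2 + (24/5)x
  1·L_1(x) = -(1/10)x^2 - (3/10)x + 1
  (-7)·L_2(x) = -(1/2)x^2 - (5/2)x
Adding term by term: -3x^2 + 2x + 1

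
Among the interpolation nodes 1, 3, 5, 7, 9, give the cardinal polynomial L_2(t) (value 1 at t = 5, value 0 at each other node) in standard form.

L_2(t) = (t - 1)(t - 3)(t - 7)(t - 9) / [(4)·(2)·(-2)·(-4)]
       = (t^4 - 20t^3 + 130t^2 - 300t + 189) / (64)

L_2(t) = (1/64)t^4 - (5/16)t^3 + (65/32)t^2 - (75/16)t + 189/64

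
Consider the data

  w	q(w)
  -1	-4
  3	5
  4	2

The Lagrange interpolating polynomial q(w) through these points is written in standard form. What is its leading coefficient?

Build the Lagrange basis polynomials:
L_0(w) = (w - 3)(w - 4) / [20] = (1/20)w^2 - (7/20)w + 3/5
L_1(w) = (w + 1)(w - 4) / [-4] = -(1/4)w^2 + (3/4)w + 1
L_2(w) = (w + 1)(w - 3) / [5] = (1/5)w^2 - (2/5)w - 3/5
q(w) = (-4)·L_0 + 5·L_1 + 2·L_2
Only the coefficient of w^2 is needed; take it from each L_i and combine:
(-4)·(1/20) + 5·(-1/4) + 2·(1/5) = -21/20

-21/20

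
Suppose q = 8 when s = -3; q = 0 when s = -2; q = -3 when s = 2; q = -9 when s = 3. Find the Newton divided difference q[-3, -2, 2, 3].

q[-3,-2] = (0 - 8) / (-2 - (-3)) = -8
q[-2,2] = (-3 - 0) / (2 - (-2)) = -3/4
q[2,3] = (-9 - (-3)) / (3 - 2) = -6
q[-3,-2,2] = (-3/4 - (-8)) / (2 - (-3)) = 29/20
q[-2,2,3] = (-6 - (-3/4)) / (3 - (-2)) = -21/20
q[-3,-2,2,3] = (-21/20 - 29/20) / (3 - (-3)) = -5/12

-5/12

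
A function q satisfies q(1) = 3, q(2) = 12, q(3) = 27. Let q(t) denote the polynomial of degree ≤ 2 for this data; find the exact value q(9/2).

243/4

L_0(9/2) = (5/2)·(3/2)/[(-1)·(-2)] = 15/8
L_1(9/2) = (7/2)·(3/2)/[(1)·(-1)] = -21/4
L_2(9/2) = (7/2)·(5/2)/[(2)·(1)] = 35/8
Sum: 3·(15/8) + 12·(-21/4) + 27·(35/8) = 243/4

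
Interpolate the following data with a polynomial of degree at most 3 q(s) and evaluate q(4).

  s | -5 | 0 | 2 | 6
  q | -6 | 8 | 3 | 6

L_0(4) = (4)·(2)·(-2)/[(-5)·(-7)·(-11)] = 16/385
L_1(4) = (9)·(2)·(-2)/[(5)·(-2)·(-6)] = -3/5
L_2(4) = (9)·(4)·(-2)/[(7)·(2)·(-4)] = 9/7
L_3(4) = (9)·(4)·(2)/[(11)·(6)·(4)] = 3/11
Sum: (-6)·(16/385) + 8·(-3/5) + 3·(9/7) + 6·(3/11) = 171/385

171/385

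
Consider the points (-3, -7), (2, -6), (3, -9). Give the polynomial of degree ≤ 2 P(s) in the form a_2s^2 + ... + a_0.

P(s) = -(8/15)s^2 - (1/3)s - 16/5

Build the Lagrange basis polynomials:
L_0(s) = (s - 2)(s - 3) / [30] = (1/30)s^2 - (1/6)s + 1/5
L_1(s) = (s + 3)(s - 3) / [-5] = -(1/5)s^2 + 9/5
L_2(s) = (s + 3)(s - 2) / [6] = (1/6)s^2 + (1/6)s - 1
P(s) = (-7)·L_0 + (-6)·L_1 + (-9)·L_2
  (-7)·L_0(s) = -(7/30)s^2 + (7/6)s - 7/5
  (-6)·L_1(s) = (6/5)s^2 - 54/5
  (-9)·L_2(s) = -(3/2)s^2 - (3/2)s + 9
Adding term by term: -(8/15)s^2 - (1/3)s - 16/5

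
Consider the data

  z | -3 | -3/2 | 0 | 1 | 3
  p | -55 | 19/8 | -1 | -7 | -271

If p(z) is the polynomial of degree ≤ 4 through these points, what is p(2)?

-65

L_0(2) = (7/2)·(2)·(1)·(-1)/[(-3/2)·(-3)·(-4)·(-6)] = -7/108
L_1(2) = (5)·(2)·(1)·(-1)/[(3/2)·(-3/2)·(-5/2)·(-9/2)] = 32/81
L_2(2) = (5)·(7/2)·(1)·(-1)/[(3)·(3/2)·(-1)·(-3)] = -35/27
L_3(2) = (5)·(7/2)·(2)·(-1)/[(4)·(5/2)·(1)·(-2)] = 7/4
L_4(2) = (5)·(7/2)·(2)·(1)/[(6)·(9/2)·(3)·(2)] = 35/162
Sum: (-55)·(-7/108) + 19/8·(32/81) + (-1)·(-35/27) + (-7)·(7/4) + (-271)·(35/162) = -65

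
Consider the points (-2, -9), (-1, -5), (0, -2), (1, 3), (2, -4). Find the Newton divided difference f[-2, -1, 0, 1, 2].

f[-2,-1] = (-5 - (-9)) / (-1 - (-2)) = 4
f[-1,0] = (-2 - (-5)) / (0 - (-1)) = 3
f[0,1] = (3 - (-2)) / (1 - 0) = 5
f[1,2] = (-4 - 3) / (2 - 1) = -7
f[-2,-1,0] = (3 - 4) / (0 - (-2)) = -1/2
f[-1,0,1] = (5 - 3) / (1 - (-1)) = 1
f[0,1,2] = (-7 - 5) / (2 - 0) = -6
f[-2,-1,0,1] = (1 - (-1/2)) / (1 - (-2)) = 1/2
f[-1,0,1,2] = (-6 - 1) / (2 - (-1)) = -7/3
f[-2,-1,0,1,2] = (-7/3 - 1/2) / (2 - (-2)) = -17/24

-17/24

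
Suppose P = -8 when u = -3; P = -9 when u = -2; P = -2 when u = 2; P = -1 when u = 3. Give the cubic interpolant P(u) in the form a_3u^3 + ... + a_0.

P(u) = -(7/60)u^3 + (1/5)u^2 + (133/60)u - 63/10

Newton's divided differences:
P[-3,-2] = (-9 - (-8)) / (-2 - (-3)) = -1
P[-2,2] = (-2 - (-9)) / (2 - (-2)) = 7/4
P[2,3] = (-1 - (-2)) / (3 - 2) = 1
P[-3,-2,2] = (7/4 - (-1)) / (2 - (-3)) = 11/20
P[-2,2,3] = (1 - 7/4) / (3 - (-2)) = -3/20
P[-3,-2,2,3] = (-3/20 - 11/20) / (3 - (-3)) = -7/60
P(u) = -8 + (-1)·(u + 3) + (11/20)·(u + 3)(u + 2) + (-7/60)·(u + 3)(u + 2)(u - 2)
Expanding: P(u) = -(7/60)u^3 + (1/5)u^2 + (133/60)u - 63/10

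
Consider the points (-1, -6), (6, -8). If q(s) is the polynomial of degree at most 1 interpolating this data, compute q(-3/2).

-41/7

L_0(-3/2) = (-15/2)/[(-7)] = 15/14
L_1(-3/2) = (-1/2)/[(7)] = -1/14
Sum: (-6)·(15/14) + (-8)·(-1/14) = -41/7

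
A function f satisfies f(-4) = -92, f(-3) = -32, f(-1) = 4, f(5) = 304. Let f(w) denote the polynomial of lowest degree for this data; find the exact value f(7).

788

Evaluate each Lagrange basis at w = 7:
L_0(7) = (10)·(8)·(2)/[(-1)·(-3)·(-9)] = -160/27
L_1(7) = (11)·(8)·(2)/[(1)·(-2)·(-8)] = 11
L_2(7) = (11)·(10)·(2)/[(3)·(2)·(-6)] = -55/9
L_3(7) = (11)·(10)·(8)/[(9)·(8)·(6)] = 55/27
Sum: (-92)·(-160/27) + (-32)·(11) + 4·(-55/9) + 304·(55/27) = 788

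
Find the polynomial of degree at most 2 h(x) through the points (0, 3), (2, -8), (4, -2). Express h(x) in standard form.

Newton's divided differences:
h[0,2] = (-8 - 3) / (2 - 0) = -11/2
h[2,4] = (-2 - (-8)) / (4 - 2) = 3
h[0,2,4] = (3 - (-11/2)) / (4 - 0) = 17/8
h(x) = 3 + (-11/2)·x + (17/8)·x(x - 2)
Expanding: h(x) = (17/8)x^2 - (39/4)x + 3

h(x) = (17/8)x^2 - (39/4)x + 3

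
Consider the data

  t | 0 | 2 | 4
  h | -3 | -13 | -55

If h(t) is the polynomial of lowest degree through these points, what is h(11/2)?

-215/2

Using Newton's divided-difference form:
h[0,2] = (-13 - (-3)) / (2 - 0) = -5
h[2,4] = (-55 - (-13)) / (4 - 2) = -21
h[0,2,4] = (-21 - (-5)) / (4 - 0) = -4
h(11/2) = -3 + (-5)·(11/2) + (-4)·(11/2)·(7/2) = -215/2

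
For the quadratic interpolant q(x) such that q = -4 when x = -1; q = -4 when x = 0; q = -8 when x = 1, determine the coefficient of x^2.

-2

The leading coefficient equals the top divided difference q[-1,0,1].
q[-1,0] = (-4 - (-4)) / (0 - (-1)) = 0
q[0,1] = (-8 - (-4)) / (1 - 0) = -4
q[-1,0,1] = (-4 - 0) / (1 - (-1)) = -2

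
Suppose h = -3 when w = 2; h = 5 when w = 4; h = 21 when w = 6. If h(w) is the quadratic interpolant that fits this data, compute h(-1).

Evaluate each Lagrange basis at w = -1:
L_0(-1) = (-5)·(-7)/[(-2)·(-4)] = 35/8
L_1(-1) = (-3)·(-7)/[(2)·(-2)] = -21/4
L_2(-1) = (-3)·(-5)/[(4)·(2)] = 15/8
Sum: (-3)·(35/8) + 5·(-21/4) + 21·(15/8) = 0

0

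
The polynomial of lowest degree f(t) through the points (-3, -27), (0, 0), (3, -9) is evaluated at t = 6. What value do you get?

-54

L_0(6) = (6)·(3)/[(-3)·(-6)] = 1
L_1(6) = (9)·(3)/[(3)·(-3)] = -3
L_2(6) = (9)·(6)/[(6)·(3)] = 3
Sum: (-27)·(1) + 0 + (-9)·(3) = -54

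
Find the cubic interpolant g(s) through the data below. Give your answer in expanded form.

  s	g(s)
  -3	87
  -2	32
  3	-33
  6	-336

Build the Lagrange basis polynomials:
L_0(s) = (s + 2)(s - 3)(s - 6) / [-54] = -(1/54)s^3 + (7/54)s^2 - 2/3
L_1(s) = (s + 3)(s - 3)(s - 6) / [40] = (1/40)s^3 - (3/20)s^2 - (9/40)s + 27/20
L_2(s) = (s + 3)(s + 2)(s - 6) / [-90] = -(1/90)s^3 + (1/90)s^2 + (4/15)s + 2/5
L_3(s) = (s + 3)(s + 2)(s - 3) / [216] = (1/216)s^3 + (1/108)s^2 - (1/24)s - 1/12
g(s) = 87·L_0 + 32·L_1 + (-33)·L_2 + (-336)·L_3
  87·L_0(s) = -(29/18)s^3 + (203/18)s^2 - 58
  32·L_1(s) = (4/5)s^3 - (24/5)s^2 - (36/5)s + 216/5
  (-33)·L_2(s) = (11/30)s^3 - (11/30)s^2 - (44/5)s - 66/5
  (-336)·L_3(s) = -(14/9)s^3 - (28/9)s^2 + 14s + 28
Adding term by term: -2s^3 + 3s^2 - 2s

g(s) = -2s^3 + 3s^2 - 2s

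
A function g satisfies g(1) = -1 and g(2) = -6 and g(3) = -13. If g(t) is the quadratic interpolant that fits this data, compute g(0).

Evaluate each Lagrange basis at t = 0:
L_0(0) = (-2)·(-3)/[(-1)·(-2)] = 3
L_1(0) = (-1)·(-3)/[(1)·(-1)] = -3
L_2(0) = (-1)·(-2)/[(2)·(1)] = 1
Sum: (-1)·(3) + (-6)·(-3) + (-13)·(1) = 2

2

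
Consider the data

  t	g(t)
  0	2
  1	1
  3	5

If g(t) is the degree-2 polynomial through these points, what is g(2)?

Using Newton's divided-difference form:
g[0,1] = (1 - 2) / (1 - 0) = -1
g[1,3] = (5 - 1) / (3 - 1) = 2
g[0,1,3] = (2 - (-1)) / (3 - 0) = 1
g(2) = 2 + (-1)·(2) + 1·(2)·(1) = 2

2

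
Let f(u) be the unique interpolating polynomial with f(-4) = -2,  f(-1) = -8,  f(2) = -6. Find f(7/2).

-2

Using Newton's divided-difference form:
f[-4,-1] = (-8 - (-2)) / (-1 - (-4)) = -2
f[-1,2] = (-6 - (-8)) / (2 - (-1)) = 2/3
f[-4,-1,2] = (2/3 - (-2)) / (2 - (-4)) = 4/9
f(7/2) = -2 + (-2)·(15/2) + (4/9)·(15/2)·(9/2) = -2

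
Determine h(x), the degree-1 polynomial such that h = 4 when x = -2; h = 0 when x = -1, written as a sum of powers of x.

Build the Lagrange basis polynomials:
L_0(x) = (x + 1) / [-1] = -x - 1
L_1(x) = (x + 2) / [1] = x + 2
h(x) = 4·L_0 + 0·L_1
  4·L_0(x) = -4x - 4
  0·L_1(x) = 0
Adding term by term: -4x - 4

h(x) = -4x - 4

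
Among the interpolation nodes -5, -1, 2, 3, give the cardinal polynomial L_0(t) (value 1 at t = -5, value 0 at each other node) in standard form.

L_0(t) = (t + 1)(t - 2)(t - 3) / [(-4)·(-7)·(-8)]
       = (t^3 - 4t^2 + t + 6) / (-224)

L_0(t) = -(1/224)t^3 + (1/56)t^2 - (1/224)t - 3/112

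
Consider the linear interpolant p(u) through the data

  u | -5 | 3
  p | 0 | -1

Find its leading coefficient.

The leading coefficient equals the top divided difference p[-5,3].
p[-5,3] = (-1 - 0) / (3 - (-5)) = -1/8

-1/8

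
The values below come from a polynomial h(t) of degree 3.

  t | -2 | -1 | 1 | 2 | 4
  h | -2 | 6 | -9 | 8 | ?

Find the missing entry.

191

The 4 known values determine h uniquely (degree ≤ 3).
Evaluate each Lagrange basis at t = 4:
L_0(4) = (5)·(3)·(2)/[(-1)·(-3)·(-4)] = -5/2
L_1(4) = (6)·(3)·(2)/[(1)·(-2)·(-3)] = 6
L_2(4) = (6)·(5)·(2)/[(3)·(2)·(-1)] = -10
L_3(4) = (6)·(5)·(3)/[(4)·(3)·(1)] = 15/2
Sum: (-2)·(-5/2) + 6·(6) + (-9)·(-10) + 8·(15/2) = 191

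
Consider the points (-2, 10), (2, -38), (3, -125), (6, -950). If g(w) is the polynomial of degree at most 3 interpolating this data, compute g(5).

-557

Evaluate each Lagrange basis at w = 5:
L_0(5) = (3)·(2)·(-1)/[(-4)·(-5)·(-8)] = 3/80
L_1(5) = (7)·(2)·(-1)/[(4)·(-1)·(-4)] = -7/8
L_2(5) = (7)·(3)·(-1)/[(5)·(1)·(-3)] = 7/5
L_3(5) = (7)·(3)·(2)/[(8)·(4)·(3)] = 7/16
Sum: 10·(3/80) + (-38)·(-7/8) + (-125)·(7/5) + (-950)·(7/16) = -557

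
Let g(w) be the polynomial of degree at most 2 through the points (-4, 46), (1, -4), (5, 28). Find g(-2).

Using Newton's divided-difference form:
g[-4,1] = (-4 - 46) / (1 - (-4)) = -10
g[1,5] = (28 - (-4)) / (5 - 1) = 8
g[-4,1,5] = (8 - (-10)) / (5 - (-4)) = 2
g(-2) = 46 + (-10)·(2) + 2·(2)·(-3) = 14

14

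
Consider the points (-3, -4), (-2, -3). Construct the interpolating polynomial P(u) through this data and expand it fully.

P(u) = u - 1

L_0(u) = (u + 2) / [-1] = -u - 2
L_1(u) = (u + 3) / [1] = u + 3
P(u) = (-4)·L_0 + (-3)·L_1
  (-4)·L_0(u) = 4u + 8
  (-3)·L_1(u) = -3u - 9
Adding term by term: u - 1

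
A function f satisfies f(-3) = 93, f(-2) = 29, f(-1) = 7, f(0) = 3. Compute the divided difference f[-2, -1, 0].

f[-2,-1] = (7 - 29) / (-1 - (-2)) = -22
f[-1,0] = (3 - 7) / (0 - (-1)) = -4
f[-2,-1,0] = (-4 - (-22)) / (0 - (-2)) = 9

9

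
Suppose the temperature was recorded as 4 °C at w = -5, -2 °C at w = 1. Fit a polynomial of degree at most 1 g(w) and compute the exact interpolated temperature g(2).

-3

L_0(2) = (1)/[(-6)] = -1/6
L_1(2) = (7)/[(6)] = 7/6
Sum: 4·(-1/6) + (-2)·(7/6) = -3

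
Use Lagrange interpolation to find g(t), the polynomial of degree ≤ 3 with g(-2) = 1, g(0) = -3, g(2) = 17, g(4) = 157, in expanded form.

L_0(t) = t(t - 2)(t - 4) / [-48] = -(1/48)t^3 + (1/8)t^2 - (1/6)t
L_1(t) = (t + 2)(t - 2)(t - 4) / [16] = (1/16)t^3 - (1/4)t^2 - (1/4)t + 1
L_2(t) = (t + 2)t(t - 4) / [-16] = -(1/16)t^3 + (1/8)t^2 + (1/2)t
L_3(t) = (t + 2)t(t - 2) / [48] = (1/48)t^3 - (1/12)t
g(t) = 1·L_0 + (-3)·L_1 + 17·L_2 + 157·L_3
  1·L_0(t) = -(1/48)t^3 + (1/8)t^2 - (1/6)t
  (-3)·L_1(t) = -(3/16)t^3 + (3/4)t^2 + (3/4)t - 3
  17·L_2(t) = -(17/16)t^3 + (17/8)t^2 + (17/2)t
  157·L_3(t) = (157/48)t^3 - (157/12)t
Adding term by term: 2t^3 + 3t^2 - 4t - 3

g(t) = 2t^3 + 3t^2 - 4t - 3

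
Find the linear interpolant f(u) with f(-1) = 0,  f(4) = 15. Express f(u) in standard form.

Build the Lagrange basis polynomials:
L_0(u) = (u - 4) / [-5] = -(1/5)u + 4/5
L_1(u) = (u + 1) / [5] = (1/5)u + 1/5
f(u) = 0·L_0 + 15·L_1
  0·L_0(u) = 0
  15·L_1(u) = 3u + 3
Adding term by term: 3u + 3

f(u) = 3u + 3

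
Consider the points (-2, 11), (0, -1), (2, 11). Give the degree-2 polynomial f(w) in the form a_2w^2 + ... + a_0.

f(w) = 3w^2 - 1

L_0(w) = w(w - 2) / [8] = (1/8)w^2 - (1/4)w
L_1(w) = (w + 2)(w - 2) / [-4] = -(1/4)w^2 + 1
L_2(w) = (w + 2)w / [8] = (1/8)w^2 + (1/4)w
f(w) = 11·L_0 + (-1)·L_1 + 11·L_2
  11·L_0(w) = (11/8)w^2 - (11/4)w
  (-1)·L_1(w) = (1/4)w^2 - 1
  11·L_2(w) = (11/8)w^2 + (11/4)w
Adding term by term: 3w^2 - 1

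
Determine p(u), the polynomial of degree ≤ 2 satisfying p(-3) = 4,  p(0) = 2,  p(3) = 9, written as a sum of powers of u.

Build the Lagrange basis polynomials:
L_0(u) = u(u - 3) / [18] = (1/18)u^2 - (1/6)u
L_1(u) = (u + 3)(u - 3) / [-9] = -(1/9)u^2 + 1
L_2(u) = (u + 3)u / [18] = (1/18)u^2 + (1/6)u
p(u) = 4·L_0 + 2·L_1 + 9·L_2
  4·L_0(u) = (2/9)u^2 - (2/3)u
  2·L_1(u) = -(2/9)u^2 + 2
  9·L_2(u) = (1/2)u^2 + (3/2)u
Adding term by term: (1/2)u^2 + (5/6)u + 2

p(u) = (1/2)u^2 + (5/6)u + 2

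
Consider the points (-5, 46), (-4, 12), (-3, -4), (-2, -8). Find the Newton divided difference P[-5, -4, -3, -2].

P[-5,-4] = (12 - 46) / (-4 - (-5)) = -34
P[-4,-3] = (-4 - 12) / (-3 - (-4)) = -16
P[-3,-2] = (-8 - (-4)) / (-2 - (-3)) = -4
P[-5,-4,-3] = (-16 - (-34)) / (-3 - (-5)) = 9
P[-4,-3,-2] = (-4 - (-16)) / (-2 - (-4)) = 6
P[-5,-4,-3,-2] = (6 - 9) / (-2 - (-5)) = -1

-1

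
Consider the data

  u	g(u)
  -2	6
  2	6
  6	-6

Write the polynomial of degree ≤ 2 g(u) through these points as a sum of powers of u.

Newton's divided differences:
g[-2,2] = (6 - 6) / (2 - (-2)) = 0
g[2,6] = (-6 - 6) / (6 - 2) = -3
g[-2,2,6] = (-3 - 0) / (6 - (-2)) = -3/8
g(u) = 6 + (-3/8)·(u + 2)(u - 2)
Expanding: g(u) = -(3/8)u^2 + 15/2

g(u) = -(3/8)u^2 + 15/2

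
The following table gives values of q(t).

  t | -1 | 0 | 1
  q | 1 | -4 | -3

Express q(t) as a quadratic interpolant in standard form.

L_0(t) = t(t - 1) / [2] = (1/2)t^2 - (1/2)t
L_1(t) = (t + 1)(t - 1) / [-1] = -t^2 + 1
L_2(t) = (t + 1)t / [2] = (1/2)t^2 + (1/2)t
q(t) = 1·L_0 + (-4)·L_1 + (-3)·L_2
  1·L_0(t) = (1/2)t^2 - (1/2)t
  (-4)·L_1(t) = 4t^2 - 4
  (-3)·L_2(t) = -(3/2)t^2 - (3/2)t
Adding term by term: 3t^2 - 2t - 4

q(t) = 3t^2 - 2t - 4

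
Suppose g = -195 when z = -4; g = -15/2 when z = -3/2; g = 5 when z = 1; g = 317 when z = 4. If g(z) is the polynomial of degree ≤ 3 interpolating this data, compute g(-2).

L_0(-2) = (-1/2)·(-3)·(-6)/[(-5/2)·(-5)·(-8)] = 9/100
L_1(-2) = (2)·(-3)·(-6)/[(5/2)·(-5/2)·(-11/2)] = 288/275
L_2(-2) = (2)·(-1/2)·(-6)/[(5)·(5/2)·(-3)] = -4/25
L_3(-2) = (2)·(-1/2)·(-3)/[(8)·(11/2)·(3)] = 1/44
Sum: (-195)·(9/100) + (-15/2)·(288/275) + 5·(-4/25) + 317·(1/44) = -19

-19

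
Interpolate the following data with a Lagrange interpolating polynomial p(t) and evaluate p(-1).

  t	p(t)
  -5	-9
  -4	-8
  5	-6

L_0(-1) = (3)·(-6)/[(-1)·(-10)] = -9/5
L_1(-1) = (4)·(-6)/[(1)·(-9)] = 8/3
L_2(-1) = (4)·(3)/[(10)·(9)] = 2/15
Sum: (-9)·(-9/5) + (-8)·(8/3) + (-6)·(2/15) = -89/15

-89/15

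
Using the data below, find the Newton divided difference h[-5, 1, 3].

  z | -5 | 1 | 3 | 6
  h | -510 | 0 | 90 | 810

h[-5,1] = (0 - (-510)) / (1 - (-5)) = 85
h[1,3] = (90 - 0) / (3 - 1) = 45
h[-5,1,3] = (45 - 85) / (3 - (-5)) = -5

-5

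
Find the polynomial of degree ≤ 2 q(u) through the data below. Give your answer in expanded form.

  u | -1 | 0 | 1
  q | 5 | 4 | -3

q(u) = -3u^2 - 4u + 4

Newton's divided differences:
q[-1,0] = (4 - 5) / (0 - (-1)) = -1
q[0,1] = (-3 - 4) / (1 - 0) = -7
q[-1,0,1] = (-7 - (-1)) / (1 - (-1)) = -3
q(u) = 5 + (-1)·(u + 1) + (-3)·(u + 1)u
Expanding: q(u) = -3u^2 - 4u + 4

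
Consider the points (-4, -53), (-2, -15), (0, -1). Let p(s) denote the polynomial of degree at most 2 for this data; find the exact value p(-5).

Evaluate each Lagrange basis at s = -5:
L_0(-5) = (-3)·(-5)/[(-2)·(-4)] = 15/8
L_1(-5) = (-1)·(-5)/[(2)·(-2)] = -5/4
L_2(-5) = (-1)·(-3)/[(4)·(2)] = 3/8
Sum: (-53)·(15/8) + (-15)·(-5/4) + (-1)·(3/8) = -81

-81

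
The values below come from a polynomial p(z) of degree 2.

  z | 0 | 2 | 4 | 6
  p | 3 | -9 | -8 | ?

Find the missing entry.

The 3 known values determine p uniquely (degree ≤ 2).
Evaluate each Lagrange basis at z = 6:
L_0(6) = (4)·(2)/[(-2)·(-4)] = 1
L_1(6) = (6)·(2)/[(2)·(-2)] = -3
L_2(6) = (6)·(4)/[(4)·(2)] = 3
Sum: 3·(1) + (-9)·(-3) + (-8)·(3) = 6

6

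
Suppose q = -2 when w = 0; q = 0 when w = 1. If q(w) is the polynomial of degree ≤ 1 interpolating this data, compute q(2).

L_0(2) = (1)/[(-1)] = -1
L_1(2) = (2)/[(1)] = 2
Sum: (-2)·(-1) + 0 = 2

2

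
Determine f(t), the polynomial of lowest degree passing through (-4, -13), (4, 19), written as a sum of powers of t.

Build the Lagrange basis polynomials:
L_0(t) = (t - 4) / [-8] = -(1/8)t + 1/2
L_1(t) = (t + 4) / [8] = (1/8)t + 1/2
f(t) = (-13)·L_0 + 19·L_1
  (-13)·L_0(t) = (13/8)t - 13/2
  19·L_1(t) = (19/8)t + 19/2
Adding term by term: 4t + 3

f(t) = 4t + 3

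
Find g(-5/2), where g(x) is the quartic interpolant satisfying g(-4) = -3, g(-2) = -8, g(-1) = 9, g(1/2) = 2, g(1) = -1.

-2339/120

Evaluate each Lagrange basis at x = -5/2:
L_0(-5/2) = (-1/2)·(-3/2)·(-3)·(-7/2)/[(-2)·(-3)·(-9/2)·(-5)] = 7/120
L_1(-5/2) = (3/2)·(-3/2)·(-3)·(-7/2)/[(2)·(-1)·(-5/2)·(-3)] = 63/40
L_2(-5/2) = (3/2)·(-1/2)·(-3)·(-7/2)/[(3)·(1)·(-3/2)·(-2)] = -7/8
L_3(-5/2) = (3/2)·(-1/2)·(-3/2)·(-7/2)/[(9/2)·(5/2)·(3/2)·(-1/2)] = 7/15
L_4(-5/2) = (3/2)·(-1/2)·(-3/2)·(-3)/[(5)·(3)·(2)·(1/2)] = -9/40
Sum: (-3)·(7/120) + (-8)·(63/40) + 9·(-7/8) + 2·(7/15) + (-1)·(-9/40) = -2339/120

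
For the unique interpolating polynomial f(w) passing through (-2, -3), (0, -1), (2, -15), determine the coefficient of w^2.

-2

The leading coefficient equals the top divided difference f[-2,0,2].
f[-2,0] = (-1 - (-3)) / (0 - (-2)) = 1
f[0,2] = (-15 - (-1)) / (2 - 0) = -7
f[-2,0,2] = (-7 - 1) / (2 - (-2)) = -2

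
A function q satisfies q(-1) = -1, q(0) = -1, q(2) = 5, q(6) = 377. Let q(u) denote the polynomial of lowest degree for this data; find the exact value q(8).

935

Using Newton's divided-difference form:
q[-1,0] = (-1 - (-1)) / (0 - (-1)) = 0
q[0,2] = (5 - (-1)) / (2 - 0) = 3
q[2,6] = (377 - 5) / (6 - 2) = 93
q[-1,0,2] = (3 - 0) / (2 - (-1)) = 1
q[0,2,6] = (93 - 3) / (6 - 0) = 15
q[-1,0,2,6] = (15 - 1) / (6 - (-1)) = 2
q(8) = -1 + 0·(9) + 1·(9)·(8) + 2·(9)·(8)·(6) = 935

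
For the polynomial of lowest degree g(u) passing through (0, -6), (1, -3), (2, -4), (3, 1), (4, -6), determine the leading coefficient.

-7/6

Build the Lagrange basis polynomials:
L_0(u) = (u - 1)(u - 2)(u - 3)(u - 4) / [24] = (1/24)u^4 - (5/12)u^3 + (35/24)u^2 - (25/12)u + 1
L_1(u) = u(u - 2)(u - 3)(u - 4) / [-6] = -(1/6)u^4 + (3/2)u^3 - (13/3)u^2 + 4u
L_2(u) = u(u - 1)(u - 3)(u - 4) / [4] = (1/4)u^4 - 2u^3 + (19/4)u^2 - 3u
L_3(u) = u(u - 1)(u - 2)(u - 4) / [-6] = -(1/6)u^4 + (7/6)u^3 - (7/3)u^2 + (4/3)u
L_4(u) = u(u - 1)(u - 2)(u - 3) / [24] = (1/24)u^4 - (1/4)u^3 + (11/24)u^2 - (1/4)u
g(u) = (-6)·L_0 + (-3)·L_1 + (-4)·L_2 + 1·L_3 + (-6)·L_4
Only the coefficient of u^4 is needed; take it from each L_i and combine:
(-6)·(1/24) + (-3)·(-1/6) + (-4)·(1/4) + 1·(-1/6) + (-6)·(1/24) = -7/6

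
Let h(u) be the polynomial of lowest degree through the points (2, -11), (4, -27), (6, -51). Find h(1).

Evaluate each Lagrange basis at u = 1:
L_0(1) = (-3)·(-5)/[(-2)·(-4)] = 15/8
L_1(1) = (-1)·(-5)/[(2)·(-2)] = -5/4
L_2(1) = (-1)·(-3)/[(4)·(2)] = 3/8
Sum: (-11)·(15/8) + (-27)·(-5/4) + (-51)·(3/8) = -6

-6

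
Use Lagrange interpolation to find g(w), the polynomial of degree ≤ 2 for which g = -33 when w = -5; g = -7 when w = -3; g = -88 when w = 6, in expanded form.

g(w) = -2w^2 - 3w + 2

Build the Lagrange basis polynomials:
L_0(w) = (w + 3)(w - 6) / [22] = (1/22)w^2 - (3/22)w - 9/11
L_1(w) = (w + 5)(w - 6) / [-18] = -(1/18)w^2 + (1/18)w + 5/3
L_2(w) = (w + 5)(w + 3) / [99] = (1/99)w^2 + (8/99)w + 5/33
g(w) = (-33)·L_0 + (-7)·L_1 + (-88)·L_2
  (-33)·L_0(w) = -(3/2)w^2 + (9/2)w + 27
  (-7)·L_1(w) = (7/18)w^2 - (7/18)w - 35/3
  (-88)·L_2(w) = -(8/9)w^2 - (64/9)w - 40/3
Adding term by term: -2w^2 - 3w + 2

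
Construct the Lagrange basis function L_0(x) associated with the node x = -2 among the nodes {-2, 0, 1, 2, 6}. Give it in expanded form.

L_0(x) = x(x - 1)(x - 2)(x - 6) / [(-2)·(-3)·(-4)·(-8)]
       = (x^4 - 9x^3 + 20x^2 - 12x) / (192)

L_0(x) = (1/192)x^4 - (3/64)x^3 + (5/48)x^2 - (1/16)x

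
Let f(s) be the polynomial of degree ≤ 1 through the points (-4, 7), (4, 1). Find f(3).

L_0(3) = (-1)/[(-8)] = 1/8
L_1(3) = (7)/[(8)] = 7/8
Sum: 7·(1/8) + 1·(7/8) = 7/4

7/4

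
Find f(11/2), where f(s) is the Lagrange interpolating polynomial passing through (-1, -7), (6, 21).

19

L_0(11/2) = (-1/2)/[(-7)] = 1/14
L_1(11/2) = (13/2)/[(7)] = 13/14
Sum: (-7)·(1/14) + 21·(13/14) = 19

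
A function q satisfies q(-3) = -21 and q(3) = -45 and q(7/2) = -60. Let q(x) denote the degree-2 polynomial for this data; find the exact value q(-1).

Evaluate each Lagrange basis at x = -1:
L_0(-1) = (-4)·(-9/2)/[(-6)·(-13/2)] = 6/13
L_1(-1) = (2)·(-9/2)/[(6)·(-1/2)] = 3
L_2(-1) = (2)·(-4)/[(13/2)·(1/2)] = -32/13
Sum: (-21)·(6/13) + (-45)·(3) + (-60)·(-32/13) = 3

3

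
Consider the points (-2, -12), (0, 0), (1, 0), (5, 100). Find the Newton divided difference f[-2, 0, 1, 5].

f[-2,0] = (0 - (-12)) / (0 - (-2)) = 6
f[0,1] = (0 - 0) / (1 - 0) = 0
f[1,5] = (100 - 0) / (5 - 1) = 25
f[-2,0,1] = (0 - 6) / (1 - (-2)) = -2
f[0,1,5] = (25 - 0) / (5 - 0) = 5
f[-2,0,1,5] = (5 - (-2)) / (5 - (-2)) = 1

1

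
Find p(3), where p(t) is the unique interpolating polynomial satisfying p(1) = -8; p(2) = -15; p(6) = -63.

L_0(3) = (1)·(-3)/[(-1)·(-5)] = -3/5
L_1(3) = (2)·(-3)/[(1)·(-4)] = 3/2
L_2(3) = (2)·(1)/[(5)·(4)] = 1/10
Sum: (-8)·(-3/5) + (-15)·(3/2) + (-63)·(1/10) = -24

-24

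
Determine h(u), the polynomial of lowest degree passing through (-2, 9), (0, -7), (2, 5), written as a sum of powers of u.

L_0(u) = u(u - 2) / [8] = (1/8)u^2 - (1/4)u
L_1(u) = (u + 2)(u - 2) / [-4] = -(1/4)u^2 + 1
L_2(u) = (u + 2)u / [8] = (1/8)u^2 + (1/4)u
h(u) = 9·L_0 + (-7)·L_1 + 5·L_2
  9·L_0(u) = (9/8)u^2 - (9/4)u
  (-7)·L_1(u) = (7/4)u^2 - 7
  5·L_2(u) = (5/8)u^2 + (5/4)u
Adding term by term: (7/2)u^2 - u - 7

h(u) = (7/2)u^2 - u - 7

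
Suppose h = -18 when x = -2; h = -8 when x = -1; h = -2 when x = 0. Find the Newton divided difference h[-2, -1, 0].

h[-2,-1] = (-8 - (-18)) / (-1 - (-2)) = 10
h[-1,0] = (-2 - (-8)) / (0 - (-1)) = 6
h[-2,-1,0] = (6 - 10) / (0 - (-2)) = -2

-2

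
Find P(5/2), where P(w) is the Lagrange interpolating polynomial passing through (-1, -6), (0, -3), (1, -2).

L_0(5/2) = (5/2)·(3/2)/[(-1)·(-2)] = 15/8
L_1(5/2) = (7/2)·(3/2)/[(1)·(-1)] = -21/4
L_2(5/2) = (7/2)·(5/2)/[(2)·(1)] = 35/8
Sum: (-6)·(15/8) + (-3)·(-21/4) + (-2)·(35/8) = -17/4

-17/4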